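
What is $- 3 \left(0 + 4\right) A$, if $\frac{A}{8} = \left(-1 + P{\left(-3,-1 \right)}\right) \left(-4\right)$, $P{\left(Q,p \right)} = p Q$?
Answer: $768$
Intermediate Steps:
$P{\left(Q,p \right)} = Q p$
$A = -64$ ($A = 8 \left(-1 - -3\right) \left(-4\right) = 8 \left(-1 + 3\right) \left(-4\right) = 8 \cdot 2 \left(-4\right) = 8 \left(-8\right) = -64$)
$- 3 \left(0 + 4\right) A = - 3 \left(0 + 4\right) \left(-64\right) = \left(-3\right) 4 \left(-64\right) = \left(-12\right) \left(-64\right) = 768$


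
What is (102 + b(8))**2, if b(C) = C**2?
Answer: 27556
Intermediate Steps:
(102 + b(8))**2 = (102 + 8**2)**2 = (102 + 64)**2 = 166**2 = 27556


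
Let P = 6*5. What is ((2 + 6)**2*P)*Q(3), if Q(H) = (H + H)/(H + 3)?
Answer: 1920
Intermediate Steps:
Q(H) = 2*H/(3 + H) (Q(H) = (2*H)/(3 + H) = 2*H/(3 + H))
P = 30
((2 + 6)**2*P)*Q(3) = ((2 + 6)**2*30)*(2*3/(3 + 3)) = (8**2*30)*(2*3/6) = (64*30)*(2*3*(1/6)) = 1920*1 = 1920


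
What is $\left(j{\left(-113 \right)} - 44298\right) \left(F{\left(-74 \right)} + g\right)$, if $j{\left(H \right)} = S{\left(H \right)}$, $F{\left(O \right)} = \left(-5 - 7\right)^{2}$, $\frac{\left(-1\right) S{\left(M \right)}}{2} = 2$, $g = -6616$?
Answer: $286722544$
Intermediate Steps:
$S{\left(M \right)} = -4$ ($S{\left(M \right)} = \left(-2\right) 2 = -4$)
$F{\left(O \right)} = 144$ ($F{\left(O \right)} = \left(-12\right)^{2} = 144$)
$j{\left(H \right)} = -4$
$\left(j{\left(-113 \right)} - 44298\right) \left(F{\left(-74 \right)} + g\right) = \left(-4 - 44298\right) \left(144 - 6616\right) = \left(-44302\right) \left(-6472\right) = 286722544$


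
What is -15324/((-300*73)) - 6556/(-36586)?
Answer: 2667501/3034975 ≈ 0.87892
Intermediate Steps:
-15324/((-300*73)) - 6556/(-36586) = -15324/(-21900) - 6556*(-1/36586) = -15324*(-1/21900) + 298/1663 = 1277/1825 + 298/1663 = 2667501/3034975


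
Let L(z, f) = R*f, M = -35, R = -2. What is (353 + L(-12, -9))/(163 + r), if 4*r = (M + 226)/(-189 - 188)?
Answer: 559468/245613 ≈ 2.2778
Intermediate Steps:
r = -191/1508 (r = ((-35 + 226)/(-189 - 188))/4 = (191/(-377))/4 = (191*(-1/377))/4 = (1/4)*(-191/377) = -191/1508 ≈ -0.12666)
L(z, f) = -2*f
(353 + L(-12, -9))/(163 + r) = (353 - 2*(-9))/(163 - 191/1508) = (353 + 18)/(245613/1508) = 371*(1508/245613) = 559468/245613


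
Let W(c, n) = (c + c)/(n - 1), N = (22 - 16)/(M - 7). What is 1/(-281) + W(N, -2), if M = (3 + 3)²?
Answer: -1153/8149 ≈ -0.14149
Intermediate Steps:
M = 36 (M = 6² = 36)
N = 6/29 (N = (22 - 16)/(36 - 7) = 6/29 ≈ 0.20690)
W(c, n) = 2*c/(-1 + n) (W(c, n) = (2*c)/(-1 + n) = 2*c/(-1 + n))
1/(-281) + W(N, -2) = 1/(-281) + 2*(6/29)/(-1 - 2) = -1/281 + 2*(6/29)/(-3) = -1/281 + 2*(6/29)*(-⅓) = -1/281 - 4/29 = -1153/8149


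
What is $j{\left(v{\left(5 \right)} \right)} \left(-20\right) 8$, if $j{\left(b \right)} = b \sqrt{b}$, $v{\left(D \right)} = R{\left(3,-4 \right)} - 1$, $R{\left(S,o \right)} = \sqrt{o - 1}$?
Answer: $- 160 \left(-1 + i \sqrt{5}\right)^{\frac{3}{2}} \approx 606.07 - 94.45 i$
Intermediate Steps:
$R{\left(S,o \right)} = \sqrt{-1 + o}$
$v{\left(D \right)} = -1 + i \sqrt{5}$ ($v{\left(D \right)} = \sqrt{-1 - 4} - 1 = \sqrt{-5} - 1 = i \sqrt{5} - 1 = -1 + i \sqrt{5}$)
$j{\left(b \right)} = b^{\frac{3}{2}}$
$j{\left(v{\left(5 \right)} \right)} \left(-20\right) 8 = \left(-1 + i \sqrt{5}\right)^{\frac{3}{2}} \left(-20\right) 8 = - 20 \left(-1 + i \sqrt{5}\right)^{\frac{3}{2}} \cdot 8 = - 160 \left(-1 + i \sqrt{5}\right)^{\frac{3}{2}}$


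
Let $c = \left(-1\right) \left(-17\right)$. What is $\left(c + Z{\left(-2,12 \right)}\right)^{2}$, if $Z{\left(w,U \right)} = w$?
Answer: $225$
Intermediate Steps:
$c = 17$
$\left(c + Z{\left(-2,12 \right)}\right)^{2} = \left(17 - 2\right)^{2} = 15^{2} = 225$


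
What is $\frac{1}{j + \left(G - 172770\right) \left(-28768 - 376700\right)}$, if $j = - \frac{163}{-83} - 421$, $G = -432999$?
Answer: $\frac{83}{20386455391256} \approx 4.0713 \cdot 10^{-12}$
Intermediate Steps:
$j = - \frac{34780}{83}$ ($j = \left(-163\right) \left(- \frac{1}{83}\right) - 421 = \frac{163}{83} - 421 = - \frac{34780}{83} \approx -419.04$)
$\frac{1}{j + \left(G - 172770\right) \left(-28768 - 376700\right)} = \frac{1}{- \frac{34780}{83} + \left(-432999 - 172770\right) \left(-28768 - 376700\right)} = \frac{1}{- \frac{34780}{83} - -245619944892} = \frac{1}{- \frac{34780}{83} + 245619944892} = \frac{1}{\frac{20386455391256}{83}} = \frac{83}{20386455391256}$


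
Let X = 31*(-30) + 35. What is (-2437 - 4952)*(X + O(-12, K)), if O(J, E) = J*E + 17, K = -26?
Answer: 4182174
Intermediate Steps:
X = -895 (X = -930 + 35 = -895)
O(J, E) = 17 + E*J (O(J, E) = E*J + 17 = 17 + E*J)
(-2437 - 4952)*(X + O(-12, K)) = (-2437 - 4952)*(-895 + (17 - 26*(-12))) = -7389*(-895 + (17 + 312)) = -7389*(-895 + 329) = -7389*(-566) = 4182174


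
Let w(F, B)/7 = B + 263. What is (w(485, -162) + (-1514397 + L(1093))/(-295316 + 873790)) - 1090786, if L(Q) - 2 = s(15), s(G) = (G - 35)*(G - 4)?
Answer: -630583874061/578474 ≈ -1.0901e+6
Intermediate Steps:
s(G) = (-35 + G)*(-4 + G)
L(Q) = -218 (L(Q) = 2 + (140 + 15² - 39*15) = 2 + (140 + 225 - 585) = 2 - 220 = -218)
w(F, B) = 1841 + 7*B (w(F, B) = 7*(B + 263) = 7*(263 + B) = 1841 + 7*B)
(w(485, -162) + (-1514397 + L(1093))/(-295316 + 873790)) - 1090786 = ((1841 + 7*(-162)) + (-1514397 - 218)/(-295316 + 873790)) - 1090786 = ((1841 - 1134) - 1514615/578474) - 1090786 = (707 - 1514615*1/578474) - 1090786 = (707 - 1514615/578474) - 1090786 = 407466503/578474 - 1090786 = -630583874061/578474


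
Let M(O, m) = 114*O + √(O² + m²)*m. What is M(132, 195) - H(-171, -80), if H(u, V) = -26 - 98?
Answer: 15172 + 585*√6161 ≈ 61090.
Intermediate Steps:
H(u, V) = -124
M(O, m) = 114*O + m*√(O² + m²)
M(132, 195) - H(-171, -80) = (114*132 + 195*√(132² + 195²)) - 1*(-124) = (15048 + 195*√(17424 + 38025)) + 124 = (15048 + 195*√55449) + 124 = (15048 + 195*(3*√6161)) + 124 = (15048 + 585*√6161) + 124 = 15172 + 585*√6161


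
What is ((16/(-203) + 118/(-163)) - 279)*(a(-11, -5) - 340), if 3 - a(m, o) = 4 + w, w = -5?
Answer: 444402864/4727 ≈ 94014.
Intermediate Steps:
a(m, o) = 4 (a(m, o) = 3 - (4 - 5) = 3 - 1*(-1) = 3 + 1 = 4)
((16/(-203) + 118/(-163)) - 279)*(a(-11, -5) - 340) = ((16/(-203) + 118/(-163)) - 279)*(4 - 340) = ((16*(-1/203) + 118*(-1/163)) - 279)*(-336) = ((-16/203 - 118/163) - 279)*(-336) = (-26562/33089 - 279)*(-336) = -9258393/33089*(-336) = 444402864/4727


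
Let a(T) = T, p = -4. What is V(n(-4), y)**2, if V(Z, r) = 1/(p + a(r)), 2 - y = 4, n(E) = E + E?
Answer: 1/36 ≈ 0.027778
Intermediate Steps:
n(E) = 2*E
y = -2 (y = 2 - 1*4 = 2 - 4 = -2)
V(Z, r) = 1/(-4 + r)
V(n(-4), y)**2 = (1/(-4 - 2))**2 = (1/(-6))**2 = (-1/6)**2 = 1/36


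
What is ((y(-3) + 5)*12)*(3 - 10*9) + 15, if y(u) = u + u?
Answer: 1059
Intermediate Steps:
y(u) = 2*u
((y(-3) + 5)*12)*(3 - 10*9) + 15 = ((2*(-3) + 5)*12)*(3 - 10*9) + 15 = ((-6 + 5)*12)*(3 - 90) + 15 = -1*12*(-87) + 15 = -12*(-87) + 15 = 1044 + 15 = 1059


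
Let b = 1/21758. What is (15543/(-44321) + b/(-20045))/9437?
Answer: -294735227437/7931232893121890 ≈ -3.7161e-5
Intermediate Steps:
b = 1/21758 ≈ 4.5960e-5
(15543/(-44321) + b/(-20045))/9437 = (15543/(-44321) + (1/21758)/(-20045))/9437 = (15543*(-1/44321) + (1/21758)*(-1/20045))*(1/9437) = (-15543/44321 - 1/436139110)*(1/9437) = -294735227437/840440064970*1/9437 = -294735227437/7931232893121890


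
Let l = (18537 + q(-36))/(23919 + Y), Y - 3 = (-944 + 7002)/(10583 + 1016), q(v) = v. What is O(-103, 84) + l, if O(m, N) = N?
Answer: 23522689323/277477336 ≈ 84.773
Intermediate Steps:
Y = 40855/11599 (Y = 3 + (-944 + 7002)/(10583 + 1016) = 3 + 6058/11599 = 40855/11599 ≈ 3.5223)
l = 214593099/277477336 (l = (18537 - 36)/(23919 + 40855/11599) = 18501/(277477336/11599) = 18501*(11599/277477336) = 214593099/277477336 ≈ 0.77337)
O(-103, 84) + l = 84 + 214593099/277477336 = 23522689323/277477336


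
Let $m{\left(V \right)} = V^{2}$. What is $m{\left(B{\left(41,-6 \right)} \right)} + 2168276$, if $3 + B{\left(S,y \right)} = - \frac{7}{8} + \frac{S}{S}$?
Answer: $\frac{138770193}{64} \approx 2.1683 \cdot 10^{6}$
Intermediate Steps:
$B{\left(S,y \right)} = - \frac{23}{8}$ ($B{\left(S,y \right)} = -3 + \left(- \frac{7}{8} + \frac{S}{S}\right) = -3 + \left(\left(-7\right) \frac{1}{8} + 1\right) = -3 + \left(- \frac{7}{8} + 1\right) = -3 + \frac{1}{8} = - \frac{23}{8}$)
$m{\left(B{\left(41,-6 \right)} \right)} + 2168276 = \left(- \frac{23}{8}\right)^{2} + 2168276 = \frac{529}{64} + 2168276 = \frac{138770193}{64}$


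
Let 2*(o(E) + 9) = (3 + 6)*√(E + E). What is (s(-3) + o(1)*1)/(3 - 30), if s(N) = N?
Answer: 4/9 - √2/6 ≈ 0.20874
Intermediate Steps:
o(E) = -9 + 9*√2*√E/2 (o(E) = -9 + ((3 + 6)*√(E + E))/2 = -9 + (9*√(2*E))/2 = -9 + (9*(√2*√E))/2 = -9 + (9*√2*√E)/2 = -9 + 9*√2*√E/2)
(s(-3) + o(1)*1)/(3 - 30) = (-3 + (-9 + 9*√2*√1/2)*1)/(3 - 30) = (-3 + (-9 + (9/2)*√2*1)*1)/(-27) = (-3 + (-9 + 9*√2/2)*1)*(-1/27) = (-3 + (-9 + 9*√2/2))*(-1/27) = (-12 + 9*√2/2)*(-1/27) = 4/9 - √2/6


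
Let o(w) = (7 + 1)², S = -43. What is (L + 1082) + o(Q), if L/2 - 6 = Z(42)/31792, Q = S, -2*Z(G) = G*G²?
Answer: 4592631/3974 ≈ 1155.7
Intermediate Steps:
Z(G) = -G³/2 (Z(G) = -G*G²/2 = -G³/2)
Q = -43
o(w) = 64 (o(w) = 8² = 64)
L = 38427/3974 (L = 12 + 2*(-½*42³/31792) = 12 + 2*(-½*74088*(1/31792)) = 12 + 2*(-37044*1/31792) = 12 + 2*(-9261/7948) = 12 - 9261/3974 = 38427/3974 ≈ 9.6696)
(L + 1082) + o(Q) = (38427/3974 + 1082) + 64 = 4338295/3974 + 64 = 4592631/3974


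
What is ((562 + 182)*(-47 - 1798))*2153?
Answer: -2955380040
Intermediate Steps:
((562 + 182)*(-47 - 1798))*2153 = (744*(-1845))*2153 = -1372680*2153 = -2955380040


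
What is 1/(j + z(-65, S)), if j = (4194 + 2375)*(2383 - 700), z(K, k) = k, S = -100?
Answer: 1/11055527 ≈ 9.0452e-8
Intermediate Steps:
j = 11055627 (j = 6569*1683 = 11055627)
1/(j + z(-65, S)) = 1/(11055627 - 100) = 1/11055527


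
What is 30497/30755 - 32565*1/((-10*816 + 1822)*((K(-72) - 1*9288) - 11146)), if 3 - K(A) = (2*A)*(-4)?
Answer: 4059441199327/4094793466330 ≈ 0.99137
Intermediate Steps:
K(A) = 3 + 8*A (K(A) = 3 - 2*A*(-4) = 3 - (-8)*A = 3 + 8*A)
30497/30755 - 32565*1/((-10*816 + 1822)*((K(-72) - 1*9288) - 11146)) = 30497/30755 - 32565*1/((-10*816 + 1822)*(((3 + 8*(-72)) - 1*9288) - 11146)) = 30497*(1/30755) - 32565*1/((-8160 + 1822)*(((3 - 576) - 9288) - 11146)) = 30497/30755 - 32565*(-1/(6338*((-573 - 9288) - 11146))) = 30497/30755 - 32565*(-1/(6338*(-9861 - 11146))) = 30497/30755 - 32565/((-21007*(-6338))) = 30497/30755 - 32565/133142366 = 4059441199327/4094793466330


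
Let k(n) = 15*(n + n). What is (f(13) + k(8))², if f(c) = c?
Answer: 64009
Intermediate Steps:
k(n) = 30*n (k(n) = 15*(2*n) = 30*n)
(f(13) + k(8))² = (13 + 30*8)² = (13 + 240)² = 253² = 64009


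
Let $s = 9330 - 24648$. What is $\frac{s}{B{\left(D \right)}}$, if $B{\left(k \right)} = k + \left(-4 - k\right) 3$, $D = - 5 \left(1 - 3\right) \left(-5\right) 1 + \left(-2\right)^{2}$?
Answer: $- \frac{7659}{40} \approx -191.48$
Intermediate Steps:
$s = -15318$
$D = -46$ ($D = - 5 \left(1 - 3\right) \left(-5\right) 1 + 4 = - 5 \left(-2\right) \left(-5\right) 1 + 4 = - 5 \cdot 10 \cdot 1 + 4 = \left(-5\right) 10 + 4 = -50 + 4 = -46$)
$B{\left(k \right)} = -12 - 2 k$ ($B{\left(k \right)} = k - \left(12 + 3 k\right) = -12 - 2 k$)
$\frac{s}{B{\left(D \right)}} = - \frac{15318}{-12 - -92} = - \frac{15318}{-12 + 92} = - \frac{15318}{80} = \left(-15318\right) \frac{1}{80} = - \frac{7659}{40}$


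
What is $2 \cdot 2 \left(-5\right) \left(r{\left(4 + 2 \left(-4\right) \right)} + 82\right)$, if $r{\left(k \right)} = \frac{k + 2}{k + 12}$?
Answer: $-1635$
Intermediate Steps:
$r{\left(k \right)} = \frac{2 + k}{12 + k}$
$2 \cdot 2 \left(-5\right) \left(r{\left(4 + 2 \left(-4\right) \right)} + 82\right) = 2 \cdot 2 \left(-5\right) \left(\frac{2 + \left(4 + 2 \left(-4\right)\right)}{12 + \left(4 + 2 \left(-4\right)\right)} + 82\right) = 4 \left(-5\right) \left(\frac{2 + \left(4 - 8\right)}{12 + \left(4 - 8\right)} + 82\right) = - 20 \left(\frac{2 - 4}{12 - 4} + 82\right) = - 20 \left(\frac{1}{8} \left(-2\right) + 82\right) = - 20 \left(- \frac{1}{4} + 82\right) = \left(-20\right) \frac{327}{4} = -1635$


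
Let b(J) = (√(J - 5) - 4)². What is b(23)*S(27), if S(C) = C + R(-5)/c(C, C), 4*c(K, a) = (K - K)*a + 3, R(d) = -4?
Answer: 2210/3 - 520*√2 ≈ 1.2756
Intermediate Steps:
c(K, a) = ¾ (c(K, a) = ((K - K)*a + 3)/4 = (0*a + 3)/4 = (0 + 3)/4 = (¼)*3 = ¾)
S(C) = -16/3 + C (S(C) = C - 4/¾ = C - 4*4/3 = C - 16/3 = -16/3 + C)
b(J) = (-4 + √(-5 + J))² (b(J) = (√(-5 + J) - 4)² = (-4 + √(-5 + J))²)
b(23)*S(27) = (-4 + √(-5 + 23))²*(-16/3 + 27) = (-4 + √18)²*(65/3) = (-4 + 3*√2)²*(65/3) = 65*(-4 + 3*√2)²/3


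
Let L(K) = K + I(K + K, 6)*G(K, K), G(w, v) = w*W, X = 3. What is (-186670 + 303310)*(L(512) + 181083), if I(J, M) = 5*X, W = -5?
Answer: 16702264800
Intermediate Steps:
G(w, v) = -5*w (G(w, v) = w*(-5) = -5*w)
I(J, M) = 15 (I(J, M) = 5*3 = 15)
L(K) = -74*K (L(K) = K + 15*(-5*K) = K - 75*K = -74*K)
(-186670 + 303310)*(L(512) + 181083) = (-186670 + 303310)*(-74*512 + 181083) = 116640*(-37888 + 181083) = 116640*143195 = 16702264800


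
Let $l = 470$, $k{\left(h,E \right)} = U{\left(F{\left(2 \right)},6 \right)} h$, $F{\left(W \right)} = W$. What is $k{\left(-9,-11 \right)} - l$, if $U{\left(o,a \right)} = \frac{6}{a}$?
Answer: $-479$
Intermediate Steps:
$k{\left(h,E \right)} = h$ ($k{\left(h,E \right)} = \frac{6}{6} h = 6 \cdot \frac{1}{6} h = 1 h = h$)
$k{\left(-9,-11 \right)} - l = -9 - 470 = -479$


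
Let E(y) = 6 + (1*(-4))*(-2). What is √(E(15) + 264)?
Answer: √278 ≈ 16.673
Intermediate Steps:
E(y) = 14 (E(y) = 6 - 4*(-2) = 6 + 8 = 14)
√(E(15) + 264) = √(14 + 264) = √278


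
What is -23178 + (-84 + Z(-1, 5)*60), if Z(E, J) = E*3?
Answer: -23442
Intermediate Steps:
Z(E, J) = 3*E
-23178 + (-84 + Z(-1, 5)*60) = -23178 + (-84 + (3*(-1))*60) = -23178 + (-84 - 3*60) = -23178 + (-84 - 180) = -23178 - 264 = -23442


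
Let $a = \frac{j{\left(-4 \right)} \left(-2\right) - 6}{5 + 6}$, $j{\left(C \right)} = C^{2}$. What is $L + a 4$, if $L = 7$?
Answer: $- \frac{75}{11} \approx -6.8182$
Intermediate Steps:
$a = - \frac{38}{11}$ ($a = \frac{\left(-4\right)^{2} \left(-2\right) - 6}{5 + 6} = \frac{16 \left(-2\right) - 6}{11} = \left(-32 - 6\right) \frac{1}{11} = \left(-38\right) \frac{1}{11} = - \frac{38}{11} \approx -3.4545$)
$L + a 4 = 7 - \frac{152}{11} = - \frac{75}{11}$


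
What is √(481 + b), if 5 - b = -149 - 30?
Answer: √665 ≈ 25.788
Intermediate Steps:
b = 184 (b = 5 - (-149 - 30) = 5 - 1*(-179) = 5 + 179 = 184)
√(481 + b) = √(481 + 184) = √665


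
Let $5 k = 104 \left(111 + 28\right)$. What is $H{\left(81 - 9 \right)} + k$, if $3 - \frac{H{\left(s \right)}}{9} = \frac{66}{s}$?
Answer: $\frac{58199}{20} \approx 2909.9$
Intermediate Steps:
$H{\left(s \right)} = 27 - \frac{594}{s}$ ($H{\left(s \right)} = 27 - 9 \frac{66}{s} = 27 - \frac{594}{s}$)
$k = \frac{14456}{5}$ ($k = \frac{104 \left(111 + 28\right)}{5} = \frac{104 \cdot 139}{5} = \frac{1}{5} \cdot 14456 = \frac{14456}{5} \approx 2891.2$)
$H{\left(81 - 9 \right)} + k = \left(27 - \frac{594}{81 - 9}\right) + \frac{14456}{5} = \left(27 - \frac{594}{72}\right) + \frac{14456}{5} = \left(27 - \frac{33}{4}\right) + \frac{14456}{5} = \frac{75}{4} + \frac{14456}{5} = \frac{58199}{20}$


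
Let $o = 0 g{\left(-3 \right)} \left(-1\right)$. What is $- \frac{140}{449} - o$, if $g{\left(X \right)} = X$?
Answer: $- \frac{140}{449} \approx -0.3118$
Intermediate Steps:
$o = 0$ ($o = 0 \left(-3\right) \left(-1\right) = 0 \left(-1\right) = 0$)
$- \frac{140}{449} - o = - \frac{140}{449} - 0 = \left(-140\right) \frac{1}{449} + 0 = - \frac{140}{449} + 0 = - \frac{140}{449}$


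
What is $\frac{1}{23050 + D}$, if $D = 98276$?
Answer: $\frac{1}{121326} \approx 8.2423 \cdot 10^{-6}$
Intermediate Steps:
$\frac{1}{23050 + D} = \frac{1}{23050 + 98276} = \frac{1}{121326}$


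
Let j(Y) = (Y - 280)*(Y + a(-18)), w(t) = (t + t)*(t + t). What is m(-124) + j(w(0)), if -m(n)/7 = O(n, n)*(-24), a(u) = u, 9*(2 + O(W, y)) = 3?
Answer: 4760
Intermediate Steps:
O(W, y) = -5/3 (O(W, y) = -2 + (1/9)*3 = -2 + 1/3 = -5/3)
w(t) = 4*t**2 (w(t) = (2*t)*(2*t) = 4*t**2)
m(n) = -280 (m(n) = -(-35)*(-24)/3 = -7*40 = -280)
j(Y) = (-280 + Y)*(-18 + Y) (j(Y) = (Y - 280)*(Y - 18) = (-280 + Y)*(-18 + Y))
m(-124) + j(w(0)) = -280 + (5040 + (4*0**2)**2 - 1192*0**2) = -280 + (5040 + (4*0)**2 - 1192*0) = -280 + (5040 + 0**2 - 298*0) = -280 + (5040 + 0 + 0) = -280 + 5040 = 4760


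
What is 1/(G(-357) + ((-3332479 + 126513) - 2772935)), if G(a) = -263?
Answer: -1/5979164 ≈ -1.6725e-7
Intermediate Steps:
1/(G(-357) + ((-3332479 + 126513) - 2772935)) = 1/(-263 + ((-3332479 + 126513) - 2772935)) = 1/(-263 + (-3205966 - 2772935)) = 1/(-263 - 5978901) = 1/(-5979164) = -1/5979164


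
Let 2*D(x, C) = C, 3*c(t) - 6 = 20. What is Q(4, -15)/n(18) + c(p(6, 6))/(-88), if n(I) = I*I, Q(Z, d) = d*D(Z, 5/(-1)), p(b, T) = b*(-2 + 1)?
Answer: 41/2376 ≈ 0.017256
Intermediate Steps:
p(b, T) = -b (p(b, T) = b*(-1) = -b)
c(t) = 26/3 (c(t) = 2 + (⅓)*20 = 2 + 20/3 = 26/3)
D(x, C) = C/2
Q(Z, d) = -5*d/2 (Q(Z, d) = d*((5/(-1))/2) = d*((5*(-1))/2) = d*((½)*(-5)) = d*(-5/2) = -5*d/2)
n(I) = I²
Q(4, -15)/n(18) + c(p(6, 6))/(-88) = (-5/2*(-15))/(18²) + (26/3)/(-88) = (75/2)/324 + (26/3)*(-1/88) = (75/2)*(1/324) - 13/132 = 25/216 - 13/132 = 41/2376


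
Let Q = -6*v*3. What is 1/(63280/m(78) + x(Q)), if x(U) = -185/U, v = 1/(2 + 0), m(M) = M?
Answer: 117/97325 ≈ 0.0012022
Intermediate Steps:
v = ½ (v = 1/2 = ½ ≈ 0.50000)
Q = -9 (Q = -6*½*3 = -3*3 = -9)
1/(63280/m(78) + x(Q)) = 1/(63280/78 - 185/(-9)) = 1/(63280*(1/78) - 185*(-⅑)) = 1/(31640/39 + 185/9) = 1/(97325/117) = 117/97325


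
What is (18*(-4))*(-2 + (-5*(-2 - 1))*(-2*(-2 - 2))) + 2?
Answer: -8494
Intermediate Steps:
(18*(-4))*(-2 + (-5*(-2 - 1))*(-2*(-2 - 2))) + 2 = -72*(-2 + (-5*(-3))*(-2*(-4))) + 2 = -72*(-2 + 15*8) + 2 = -72*(-2 + 120) + 2 = -72*118 + 2 = -8496 + 2 = -8494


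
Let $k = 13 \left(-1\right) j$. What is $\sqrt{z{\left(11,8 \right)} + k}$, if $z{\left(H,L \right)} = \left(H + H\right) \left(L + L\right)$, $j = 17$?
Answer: $\sqrt{131} \approx 11.446$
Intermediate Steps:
$z{\left(H,L \right)} = 4 H L$ ($z{\left(H,L \right)} = 2 H 2 L = 4 H L$)
$k = -221$ ($k = 13 \left(-1\right) 17 = \left(-13\right) 17 = -221$)
$\sqrt{z{\left(11,8 \right)} + k} = \sqrt{4 \cdot 11 \cdot 8 - 221} = \sqrt{352 - 221} = \sqrt{131}$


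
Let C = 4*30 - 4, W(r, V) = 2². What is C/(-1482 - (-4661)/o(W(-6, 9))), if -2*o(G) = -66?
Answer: -3828/44245 ≈ -0.086518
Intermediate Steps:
W(r, V) = 4
o(G) = 33 (o(G) = -½*(-66) = 33)
C = 116 (C = 120 - 4 = 116)
C/(-1482 - (-4661)/o(W(-6, 9))) = 116/(-1482 - (-4661)/33) = 116/(-1482 - 1*(-4661/33)) = 116/(-1482 + 4661/33) = 116/(-44245/33) = 116*(-33/44245) = -3828/44245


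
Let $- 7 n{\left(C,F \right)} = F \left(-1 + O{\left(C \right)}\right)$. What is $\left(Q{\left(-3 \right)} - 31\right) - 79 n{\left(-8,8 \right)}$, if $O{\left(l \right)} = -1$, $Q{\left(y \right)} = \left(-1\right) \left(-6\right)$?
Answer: $- \frac{1439}{7} \approx -205.57$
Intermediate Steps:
$Q{\left(y \right)} = 6$
$n{\left(C,F \right)} = \frac{2 F}{7}$ ($n{\left(C,F \right)} = - \frac{F \left(-1 - 1\right)}{7} = - \frac{F \left(-2\right)}{7} = - \frac{\left(-2\right) F}{7} = \frac{2 F}{7}$)
$\left(Q{\left(-3 \right)} - 31\right) - 79 n{\left(-8,8 \right)} = \left(6 - 31\right) - 79 \cdot \frac{2}{7} \cdot 8 = -25 - \frac{1264}{7} = - \frac{1439}{7}$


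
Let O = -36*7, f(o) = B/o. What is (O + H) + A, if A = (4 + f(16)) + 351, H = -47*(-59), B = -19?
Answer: 45997/16 ≈ 2874.8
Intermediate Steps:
f(o) = -19/o
H = 2773
O = -252
A = 5661/16 (A = (4 - 19/16) + 351 = 45/16 + 351 = 5661/16 ≈ 353.81)
(O + H) + A = (-252 + 2773) + 5661/16 = 2521 + 5661/16 = 45997/16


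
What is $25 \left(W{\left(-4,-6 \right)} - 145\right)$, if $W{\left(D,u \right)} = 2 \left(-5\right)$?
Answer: $-3875$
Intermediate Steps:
$W{\left(D,u \right)} = -10$
$25 \left(W{\left(-4,-6 \right)} - 145\right) = 25 \left(-10 - 145\right) = 25 \left(-155\right) = -3875$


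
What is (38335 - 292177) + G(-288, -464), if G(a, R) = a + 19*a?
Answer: -259602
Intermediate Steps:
G(a, R) = 20*a
(38335 - 292177) + G(-288, -464) = (38335 - 292177) + 20*(-288) = -253842 - 5760 = -259602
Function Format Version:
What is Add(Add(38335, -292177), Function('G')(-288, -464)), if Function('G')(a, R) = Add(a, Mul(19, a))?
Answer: -259602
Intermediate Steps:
Function('G')(a, R) = Mul(20, a)
Add(Add(38335, -292177), Function('G')(-288, -464)) = Add(Add(38335, -292177), Mul(20, -288)) = Add(-253842, -5760) = -259602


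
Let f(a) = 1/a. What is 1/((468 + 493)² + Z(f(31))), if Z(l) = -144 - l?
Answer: 31/28624686 ≈ 1.0830e-6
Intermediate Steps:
1/((468 + 493)² + Z(f(31))) = 1/((468 + 493)² + (-144 - 1/31)) = 1/(961² + (-144 - 1*1/31)) = 1/(923521 + (-144 - 1/31)) = 1/(923521 - 4465/31) = 1/(28624686/31) = 31/28624686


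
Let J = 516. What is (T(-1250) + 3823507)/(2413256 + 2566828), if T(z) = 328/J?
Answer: 493232485/642430836 ≈ 0.76776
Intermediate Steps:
T(z) = 82/129 (T(z) = 328/516 = 328*(1/516) = 82/129)
(T(-1250) + 3823507)/(2413256 + 2566828) = (82/129 + 3823507)/(2413256 + 2566828) = (493232485/129)/4980084 = (493232485/129)*(1/4980084) = 493232485/642430836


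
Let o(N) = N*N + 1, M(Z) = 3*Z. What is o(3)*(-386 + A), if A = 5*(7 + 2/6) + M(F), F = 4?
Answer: -10120/3 ≈ -3373.3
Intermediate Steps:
o(N) = 1 + N² (o(N) = N² + 1 = 1 + N²)
A = 146/3 (A = 5*(7 + 2/6) + 3*4 = 5*(7 + 2*(⅙)) + 12 = 5*(7 + ⅓) + 12 = 5*(22/3) + 12 = 110/3 + 12 = 146/3 ≈ 48.667)
o(3)*(-386 + A) = (1 + 3²)*(-386 + 146/3) = (1 + 9)*(-1012/3) = 10*(-1012/3) = -10120/3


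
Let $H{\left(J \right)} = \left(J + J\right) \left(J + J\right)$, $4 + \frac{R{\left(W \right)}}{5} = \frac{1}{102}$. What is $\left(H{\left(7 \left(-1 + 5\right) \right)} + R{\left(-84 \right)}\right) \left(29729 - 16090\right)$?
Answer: $\frac{4334978843}{102} \approx 4.25 \cdot 10^{7}$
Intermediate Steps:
$R{\left(W \right)} = - \frac{2035}{102}$ ($R{\left(W \right)} = -20 + \frac{5}{102} = - \frac{2035}{102}$)
$H{\left(J \right)} = 4 J^{2}$ ($H{\left(J \right)} = 2 J 2 J = 4 J^{2}$)
$\left(H{\left(7 \left(-1 + 5\right) \right)} + R{\left(-84 \right)}\right) \left(29729 - 16090\right) = \left(4 \left(7 \left(-1 + 5\right)\right)^{2} - \frac{2035}{102}\right) \left(29729 - 16090\right) = \left(4 \left(7 \cdot 4\right)^{2} - \frac{2035}{102}\right) 13639 = \left(4 \cdot 28^{2} - \frac{2035}{102}\right) 13639 = \left(4 \cdot 784 - \frac{2035}{102}\right) 13639 = \left(3136 - \frac{2035}{102}\right) 13639 = \frac{317837}{102} \cdot 13639 = \frac{4334978843}{102}$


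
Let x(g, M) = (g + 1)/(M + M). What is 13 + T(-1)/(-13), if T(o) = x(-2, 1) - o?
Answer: 337/26 ≈ 12.962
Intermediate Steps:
x(g, M) = (1 + g)/(2*M) (x(g, M) = (1 + g)/((2*M)) = (1 + g)*(1/(2*M)) = (1 + g)/(2*M))
T(o) = -½ - o (T(o) = (½)*(1 - 2)/1 - o = (½)*1*(-1) - o = -½ - o)
13 + T(-1)/(-13) = 13 + (-½ - 1*(-1))/(-13) = 13 - (-½ + 1)/13 = 13 - 1/13*½ = 13 - 1/26 = 337/26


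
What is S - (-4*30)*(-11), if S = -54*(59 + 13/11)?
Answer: -50268/11 ≈ -4569.8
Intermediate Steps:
S = -35748/11 (S = -54*(59 + 13*(1/11)) = -54*(59 + 13/11) = -54*662/11 = -35748/11 ≈ -3249.8)
S - (-4*30)*(-11) = -35748/11 - (-4*30)*(-11) = -35748/11 - (-120)*(-11) = -35748/11 - 1*1320 = -35748/11 - 1320 = -50268/11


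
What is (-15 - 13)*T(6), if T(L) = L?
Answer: -168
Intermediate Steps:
(-15 - 13)*T(6) = (-15 - 13)*6 = -28*6 = -168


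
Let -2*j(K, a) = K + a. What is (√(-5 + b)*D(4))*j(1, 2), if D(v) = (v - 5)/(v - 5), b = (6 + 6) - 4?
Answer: -3*√3/2 ≈ -2.5981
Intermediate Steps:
b = 8 (b = 12 - 4 = 8)
D(v) = 1 (D(v) = (-5 + v)/(-5 + v) = 1)
j(K, a) = -K/2 - a/2 (j(K, a) = -(K + a)/2 = -K/2 - a/2)
(√(-5 + b)*D(4))*j(1, 2) = (√(-5 + 8)*1)*(-½*1 - ½*2) = (√3*1)*(-½ - 1) = √3*(-3/2) = -3*√3/2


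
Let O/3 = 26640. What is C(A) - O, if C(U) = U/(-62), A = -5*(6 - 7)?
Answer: -4955045/62 ≈ -79920.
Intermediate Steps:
O = 79920 (O = 3*26640 = 79920)
A = 5 (A = -5*(-1) = 5)
C(U) = -U/62 (C(U) = U*(-1/62) = -U/62)
C(A) - O = -1/62*5 - 1*79920 = -5/62 - 79920 = -4955045/62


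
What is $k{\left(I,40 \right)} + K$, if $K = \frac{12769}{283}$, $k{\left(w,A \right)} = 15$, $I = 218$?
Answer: $\frac{17014}{283} \approx 60.12$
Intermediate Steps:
$K = \frac{12769}{283}$ ($K = 12769 \cdot \frac{1}{283} = \frac{12769}{283} \approx 45.12$)
$k{\left(I,40 \right)} + K = 15 + \frac{12769}{283} = \frac{17014}{283}$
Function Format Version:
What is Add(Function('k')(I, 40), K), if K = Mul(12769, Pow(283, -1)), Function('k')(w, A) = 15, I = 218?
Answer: Rational(17014, 283) ≈ 60.120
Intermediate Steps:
K = Rational(12769, 283) (K = Mul(12769, Rational(1, 283)) = Rational(12769, 283) ≈ 45.120)
Add(Function('k')(I, 40), K) = Add(15, Rational(12769, 283)) = Rational(17014, 283)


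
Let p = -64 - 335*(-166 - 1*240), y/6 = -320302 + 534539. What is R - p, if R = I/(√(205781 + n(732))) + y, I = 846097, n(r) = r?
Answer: 1149476 + 846097*√206513/206513 ≈ 1.1513e+6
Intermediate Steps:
y = 1285422 (y = 6*(-320302 + 534539) = 6*214237 = 1285422)
p = 135946 (p = -64 - 335*(-166 - 240) = -64 - 335*(-406) = -64 + 136010 = 135946)
R = 1285422 + 846097*√206513/206513 (R = 846097/(√(205781 + 732)) + 1285422 = 846097/(√206513) + 1285422 = 846097*(√206513/206513) + 1285422 = 846097*√206513/206513 + 1285422 = 1285422 + 846097*√206513/206513 ≈ 1.2873e+6)
R - p = (1285422 + 846097*√206513/206513) - 1*135946 = (1285422 + 846097*√206513/206513) - 135946 = 1149476 + 846097*√206513/206513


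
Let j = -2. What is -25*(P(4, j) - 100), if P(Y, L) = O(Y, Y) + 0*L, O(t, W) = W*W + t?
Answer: 2000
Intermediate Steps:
O(t, W) = t + W**2 (O(t, W) = W**2 + t = t + W**2)
P(Y, L) = Y + Y**2 (P(Y, L) = (Y + Y**2) + 0*L = (Y + Y**2) + 0 = Y + Y**2)
-25*(P(4, j) - 100) = -25*(4*(1 + 4) - 100) = -25*(4*5 - 100) = -25*(20 - 100) = -25*(-80) = 2000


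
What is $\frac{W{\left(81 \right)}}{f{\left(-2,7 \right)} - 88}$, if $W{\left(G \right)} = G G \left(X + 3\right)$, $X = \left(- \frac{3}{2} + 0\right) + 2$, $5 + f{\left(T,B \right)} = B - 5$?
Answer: $- \frac{6561}{26} \approx -252.35$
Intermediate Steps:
$f{\left(T,B \right)} = -10 + B$ ($f{\left(T,B \right)} = -5 + \left(B - 5\right) = -5 + \left(-5 + B\right) = -10 + B$)
$X = \frac{1}{2}$ ($X = \left(\left(-3\right) \frac{1}{2} + 0\right) + 2 = \left(- \frac{3}{2} + 0\right) + 2 = - \frac{3}{2} + 2 = \frac{1}{2} \approx 0.5$)
$W{\left(G \right)} = \frac{7 G^{2}}{2}$ ($W{\left(G \right)} = G G \left(\frac{1}{2} + 3\right) = G^{2} \cdot \frac{7}{2} = \frac{7 G^{2}}{2}$)
$\frac{W{\left(81 \right)}}{f{\left(-2,7 \right)} - 88} = \frac{\frac{7}{2} \cdot 81^{2}}{\left(-10 + 7\right) - 88} = \frac{\frac{7}{2} \cdot 6561}{-3 - 88} = \frac{45927}{2 \left(-91\right)} = \frac{45927}{2} \left(- \frac{1}{91}\right) = - \frac{6561}{26}$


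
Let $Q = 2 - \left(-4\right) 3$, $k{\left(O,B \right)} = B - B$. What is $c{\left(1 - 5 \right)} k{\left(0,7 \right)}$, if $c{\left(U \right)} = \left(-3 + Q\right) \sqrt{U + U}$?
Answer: $0$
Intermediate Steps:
$k{\left(O,B \right)} = 0$
$Q = 14$ ($Q = 2 - -12 = 2 + 12 = 14$)
$c{\left(U \right)} = 11 \sqrt{2} \sqrt{U}$ ($c{\left(U \right)} = \left(-3 + 14\right) \sqrt{U + U} = 11 \sqrt{2 U} = 11 \sqrt{2} \sqrt{U}$)
$c{\left(1 - 5 \right)} k{\left(0,7 \right)} = 11 \sqrt{2} \sqrt{1 - 5} \cdot 0 = 11 \sqrt{2} \sqrt{-4} \cdot 0 = 11 \sqrt{2} \cdot 2 i 0 = 22 i \sqrt{2} \cdot 0 = 0$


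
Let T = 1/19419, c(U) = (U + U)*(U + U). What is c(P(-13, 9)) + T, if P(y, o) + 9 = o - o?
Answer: 6291757/19419 ≈ 324.00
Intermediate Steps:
P(y, o) = -9 (P(y, o) = -9 + (o - o) = -9 + 0 = -9)
c(U) = 4*U**2 (c(U) = (2*U)*(2*U) = 4*U**2)
T = 1/19419 ≈ 5.1496e-5
c(P(-13, 9)) + T = 4*(-9)**2 + 1/19419 = 4*81 + 1/19419 = 324 + 1/19419 = 6291757/19419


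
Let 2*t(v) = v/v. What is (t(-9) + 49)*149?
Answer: 14751/2 ≈ 7375.5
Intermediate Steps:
t(v) = ½ (t(v) = (v/v)/2 = (½)*1 = ½)
(t(-9) + 49)*149 = (½ + 49)*149 = (99/2)*149 = 14751/2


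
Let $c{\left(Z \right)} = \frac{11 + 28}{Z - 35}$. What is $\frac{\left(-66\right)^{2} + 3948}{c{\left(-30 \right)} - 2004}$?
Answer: $- \frac{13840}{3341} \approx -4.1425$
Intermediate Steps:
$c{\left(Z \right)} = \frac{39}{-35 + Z}$
$\frac{\left(-66\right)^{2} + 3948}{c{\left(-30 \right)} - 2004} = \frac{\left(-66\right)^{2} + 3948}{\frac{39}{-35 - 30} - 2004} = \frac{4356 + 3948}{\frac{39}{-65} - 2004} = \frac{8304}{39 \left(- \frac{1}{65}\right) - 2004} = \frac{8304}{- \frac{3}{5} - 2004} = \frac{8304}{- \frac{10023}{5}} = 8304 \left(- \frac{5}{10023}\right) = - \frac{13840}{3341}$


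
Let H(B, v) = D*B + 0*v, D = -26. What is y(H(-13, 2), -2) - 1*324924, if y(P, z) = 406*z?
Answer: -325736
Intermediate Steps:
H(B, v) = -26*B (H(B, v) = -26*B + 0*v = -26*B + 0 = -26*B)
y(H(-13, 2), -2) - 1*324924 = 406*(-2) - 1*324924 = -812 - 324924 = -325736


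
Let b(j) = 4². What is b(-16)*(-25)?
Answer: -400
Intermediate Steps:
b(j) = 16
b(-16)*(-25) = 16*(-25) = -400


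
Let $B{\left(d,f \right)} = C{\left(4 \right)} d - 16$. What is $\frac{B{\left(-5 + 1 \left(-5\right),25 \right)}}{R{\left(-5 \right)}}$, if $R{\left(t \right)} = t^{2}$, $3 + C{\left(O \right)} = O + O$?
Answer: $- \frac{66}{25} \approx -2.64$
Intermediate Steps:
$C{\left(O \right)} = -3 + 2 O$ ($C{\left(O \right)} = -3 + \left(O + O\right) = -3 + 2 O$)
$B{\left(d,f \right)} = -16 + 5 d$ ($B{\left(d,f \right)} = \left(-3 + 2 \cdot 4\right) d - 16 = \left(-3 + 8\right) d - 16 = 5 d - 16 = -16 + 5 d$)
$\frac{B{\left(-5 + 1 \left(-5\right),25 \right)}}{R{\left(-5 \right)}} = \frac{-16 + 5 \left(-5 + 1 \left(-5\right)\right)}{\left(-5\right)^{2}} = \frac{-16 + 5 \left(-5 - 5\right)}{25} = \left(-16 + 5 \left(-10\right)\right) \frac{1}{25} = \left(-16 - 50\right) \frac{1}{25} = \left(-66\right) \frac{1}{25} = - \frac{66}{25}$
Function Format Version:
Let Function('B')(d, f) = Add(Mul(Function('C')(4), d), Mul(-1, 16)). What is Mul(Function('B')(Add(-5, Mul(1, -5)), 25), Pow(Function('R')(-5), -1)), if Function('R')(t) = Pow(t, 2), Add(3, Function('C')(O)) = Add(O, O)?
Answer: Rational(-66, 25) ≈ -2.6400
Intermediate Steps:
Function('C')(O) = Add(-3, Mul(2, O)) (Function('C')(O) = Add(-3, Add(O, O)) = Add(-3, Mul(2, O)))
Function('B')(d, f) = Add(-16, Mul(5, d)) (Function('B')(d, f) = Add(Mul(Add(-3, Mul(2, 4)), d), Mul(-1, 16)) = Add(Mul(Add(-3, 8), d), -16) = Add(Mul(5, d), -16) = Add(-16, Mul(5, d)))
Mul(Function('B')(Add(-5, Mul(1, -5)), 25), Pow(Function('R')(-5), -1)) = Mul(Add(-16, Mul(5, Add(-5, Mul(1, -5)))), Pow(Pow(-5, 2), -1)) = Mul(Add(-16, Mul(5, Add(-5, -5))), Pow(25, -1)) = Mul(Add(-16, Mul(5, -10)), Rational(1, 25)) = Mul(Add(-16, -50), Rational(1, 25)) = Mul(-66, Rational(1, 25)) = Rational(-66, 25)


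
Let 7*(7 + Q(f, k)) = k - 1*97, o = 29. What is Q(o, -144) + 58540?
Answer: 409490/7 ≈ 58499.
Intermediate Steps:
Q(f, k) = -146/7 + k/7 (Q(f, k) = -7 + (k - 1*97)/7 = -7 + (k - 97)/7 = -7 + (-97 + k)/7 = -7 + (-97/7 + k/7) = -146/7 + k/7)
Q(o, -144) + 58540 = (-146/7 + (⅐)*(-144)) + 58540 = (-146/7 - 144/7) + 58540 = -290/7 + 58540 = 409490/7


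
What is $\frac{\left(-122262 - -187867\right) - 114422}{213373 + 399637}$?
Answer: $- \frac{48817}{613010} \approx -0.079635$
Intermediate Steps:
$\frac{\left(-122262 - -187867\right) - 114422}{213373 + 399637} = \frac{\left(-122262 + 187867\right) - 114422}{613010} = \left(65605 - 114422\right) \frac{1}{613010} = \left(-48817\right) \frac{1}{613010} = - \frac{48817}{613010}$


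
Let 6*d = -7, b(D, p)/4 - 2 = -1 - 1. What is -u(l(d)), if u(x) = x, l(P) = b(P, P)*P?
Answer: 0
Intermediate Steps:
b(D, p) = 0 (b(D, p) = 8 + 4*(-1 - 1) = 8 + 4*(-2) = 8 - 8 = 0)
d = -7/6 (d = (⅙)*(-7) = -7/6 ≈ -1.1667)
l(P) = 0 (l(P) = 0*P = 0)
-u(l(d)) = -1*0 = 0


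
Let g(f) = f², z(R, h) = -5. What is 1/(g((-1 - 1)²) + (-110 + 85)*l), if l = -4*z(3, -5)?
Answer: -1/484 ≈ -0.0020661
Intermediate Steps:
l = 20 (l = -4*(-5) = 20)
1/(g((-1 - 1)²) + (-110 + 85)*l) = 1/(((-1 - 1)²)² + (-110 + 85)*20) = 1/(((-2)²)² - 25*20) = 1/(4² - 500) = 1/(16 - 500) = 1/(-484) = -1/484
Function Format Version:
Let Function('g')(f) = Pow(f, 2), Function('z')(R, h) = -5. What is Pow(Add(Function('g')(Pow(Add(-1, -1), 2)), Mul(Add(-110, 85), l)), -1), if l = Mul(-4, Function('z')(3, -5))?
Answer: Rational(-1, 484) ≈ -0.0020661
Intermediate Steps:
l = 20 (l = Mul(-4, -5) = 20)
Pow(Add(Function('g')(Pow(Add(-1, -1), 2)), Mul(Add(-110, 85), l)), -1) = Pow(Add(Pow(Pow(Add(-1, -1), 2), 2), Mul(Add(-110, 85), 20)), -1) = Pow(Add(Pow(Pow(-2, 2), 2), Mul(-25, 20)), -1) = Pow(Add(Pow(4, 2), -500), -1) = Pow(Add(16, -500), -1) = Pow(-484, -1) = Rational(-1, 484)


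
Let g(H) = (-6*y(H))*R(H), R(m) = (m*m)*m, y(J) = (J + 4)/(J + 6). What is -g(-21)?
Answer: -314874/5 ≈ -62975.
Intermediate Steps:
y(J) = (4 + J)/(6 + J)
R(m) = m**3 (R(m) = m**2*m = m**3)
g(H) = -6*H**3*(4 + H)/(6 + H) (g(H) = (-6*(4 + H)/(6 + H))*H**3 = -6*H**3*(4 + H)/(6 + H))
-g(-21) = -6*(-21)**3*(-4 - 1*(-21))/(6 - 21) = -6*(-9261)*(-4 + 21)/(-15) = -6*(-9261)*(-1)*17/15 = -1*314874/5 = -314874/5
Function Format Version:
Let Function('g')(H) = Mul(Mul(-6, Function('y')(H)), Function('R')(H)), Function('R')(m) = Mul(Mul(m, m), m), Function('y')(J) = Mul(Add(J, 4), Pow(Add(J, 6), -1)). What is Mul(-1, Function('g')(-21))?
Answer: Rational(-314874, 5) ≈ -62975.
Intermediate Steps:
Function('y')(J) = Mul(Pow(Add(6, J), -1), Add(4, J)) (Function('y')(J) = Mul(Add(4, J), Pow(Add(6, J), -1)) = Mul(Pow(Add(6, J), -1), Add(4, J)))
Function('R')(m) = Pow(m, 3) (Function('R')(m) = Mul(Pow(m, 2), m) = Pow(m, 3))
Function('g')(H) = Mul(-6, Pow(H, 3), Pow(Add(6, H), -1), Add(4, H)) (Function('g')(H) = Mul(Mul(-6, Mul(Pow(Add(6, H), -1), Add(4, H))), Pow(H, 3)) = Mul(Mul(-6, Pow(Add(6, H), -1), Add(4, H)), Pow(H, 3)) = Mul(-6, Pow(H, 3), Pow(Add(6, H), -1), Add(4, H)))
Mul(-1, Function('g')(-21)) = Mul(-1, Mul(6, Pow(-21, 3), Pow(Add(6, -21), -1), Add(-4, Mul(-1, -21)))) = Mul(-1, Mul(6, -9261, Pow(-15, -1), Add(-4, 21))) = Mul(-1, Mul(6, -9261, Rational(-1, 15), 17)) = Mul(-1, Rational(314874, 5)) = Rational(-314874, 5)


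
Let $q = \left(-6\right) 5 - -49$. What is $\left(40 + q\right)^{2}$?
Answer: $3481$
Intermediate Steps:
$q = 19$ ($q = -30 + 49 = 19$)
$\left(40 + q\right)^{2} = \left(40 + 19\right)^{2} = 59^{2} = 3481$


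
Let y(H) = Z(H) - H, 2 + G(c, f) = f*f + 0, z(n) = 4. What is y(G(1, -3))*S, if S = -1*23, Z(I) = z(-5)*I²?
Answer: -4347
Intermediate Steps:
Z(I) = 4*I²
G(c, f) = -2 + f² (G(c, f) = -2 + (f*f + 0) = -2 + (f² + 0) = -2 + f²)
y(H) = -H + 4*H² (y(H) = 4*H² - H = -H + 4*H²)
S = -23
y(G(1, -3))*S = ((-2 + (-3)²)*(-1 + 4*(-2 + (-3)²)))*(-23) = ((-2 + 9)*(-1 + 4*(-2 + 9)))*(-23) = (7*(-1 + 4*7))*(-23) = (7*(-1 + 28))*(-23) = (7*27)*(-23) = 189*(-23) = -4347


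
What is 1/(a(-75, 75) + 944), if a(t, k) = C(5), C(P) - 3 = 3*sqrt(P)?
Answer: 947/896764 - 3*sqrt(5)/896764 ≈ 0.0010485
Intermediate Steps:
C(P) = 3 + 3*sqrt(P)
a(t, k) = 3 + 3*sqrt(5)
1/(a(-75, 75) + 944) = 1/((3 + 3*sqrt(5)) + 944) = 1/(947 + 3*sqrt(5))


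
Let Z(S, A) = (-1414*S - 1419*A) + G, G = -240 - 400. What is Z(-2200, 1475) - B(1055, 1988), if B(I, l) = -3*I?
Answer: 1020300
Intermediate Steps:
G = -640
Z(S, A) = -640 - 1419*A - 1414*S (Z(S, A) = (-1414*S - 1419*A) - 640 = (-1419*A - 1414*S) - 640 = -640 - 1419*A - 1414*S)
Z(-2200, 1475) - B(1055, 1988) = (-640 - 1419*1475 - 1414*(-2200)) - (-3)*1055 = (-640 - 2093025 + 3110800) - 1*(-3165) = 1017135 + 3165 = 1020300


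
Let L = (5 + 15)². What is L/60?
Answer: 20/3 ≈ 6.6667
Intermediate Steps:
L = 400 (L = 20² = 400)
L/60 = 400/60 = 400*(1/60) = 20/3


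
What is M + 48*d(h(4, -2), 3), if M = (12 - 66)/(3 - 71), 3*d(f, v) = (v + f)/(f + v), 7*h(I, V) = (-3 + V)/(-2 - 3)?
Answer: 571/34 ≈ 16.794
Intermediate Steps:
h(I, V) = 3/35 - V/35 (h(I, V) = ((-3 + V)/(-2 - 3))/7 = ((-3 + V)/(-5))/7 = ((-3 + V)*(-1/5))/7 = (3/5 - V/5)/7 = 3/35 - V/35)
d(f, v) = 1/3 (d(f, v) = ((v + f)/(f + v))/3 = ((f + v)/(f + v))/3 = (1/3)*1 = 1/3)
M = 27/34 (M = -54/(-68) = -54*(-1/68) = 27/34 ≈ 0.79412)
M + 48*d(h(4, -2), 3) = 27/34 + 48*(1/3) = 27/34 + 16 = 571/34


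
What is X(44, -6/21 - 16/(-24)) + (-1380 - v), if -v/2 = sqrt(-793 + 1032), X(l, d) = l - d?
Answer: -28064/21 + 2*sqrt(239) ≈ -1305.5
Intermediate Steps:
v = -2*sqrt(239) (v = -2*sqrt(-793 + 1032) = -2*sqrt(239) ≈ -30.919)
X(44, -6/21 - 16/(-24)) + (-1380 - v) = (44 - (-6/21 - 16/(-24))) + (-1380 - (-2)*sqrt(239)) = (44 - (-6*1/21 - 16*(-1/24))) + (-1380 + 2*sqrt(239)) = (44 - (-2/7 + 2/3)) + (-1380 + 2*sqrt(239)) = (44 - 1*8/21) + (-1380 + 2*sqrt(239)) = (44 - 8/21) + (-1380 + 2*sqrt(239)) = 916/21 + (-1380 + 2*sqrt(239)) = -28064/21 + 2*sqrt(239)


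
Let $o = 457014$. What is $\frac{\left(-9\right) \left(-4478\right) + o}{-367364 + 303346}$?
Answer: $- \frac{248658}{32009} \approx -7.7684$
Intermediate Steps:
$\frac{\left(-9\right) \left(-4478\right) + o}{-367364 + 303346} = \frac{\left(-9\right) \left(-4478\right) + 457014}{-367364 + 303346} = \frac{40302 + 457014}{-64018} = 497316 \left(- \frac{1}{64018}\right) = - \frac{248658}{32009}$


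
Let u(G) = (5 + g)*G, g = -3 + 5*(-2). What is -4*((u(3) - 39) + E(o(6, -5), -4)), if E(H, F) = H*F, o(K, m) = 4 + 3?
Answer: 364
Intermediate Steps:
o(K, m) = 7
g = -13 (g = -3 - 10 = -13)
E(H, F) = F*H
u(G) = -8*G (u(G) = (5 - 13)*G = -8*G)
-4*((u(3) - 39) + E(o(6, -5), -4)) = -4*((-8*3 - 39) - 4*7) = -4*((-24 - 39) - 28) = -4*(-63 - 28) = -4*(-91) = 364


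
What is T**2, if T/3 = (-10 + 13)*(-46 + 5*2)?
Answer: 104976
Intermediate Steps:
T = -324 (T = 3*((-10 + 13)*(-46 + 5*2)) = 3*(3*(-46 + 10)) = 3*(3*(-36)) = 3*(-108) = -324)
T**2 = (-324)**2 = 104976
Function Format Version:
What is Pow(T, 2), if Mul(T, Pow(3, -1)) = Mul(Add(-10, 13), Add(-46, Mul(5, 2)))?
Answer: 104976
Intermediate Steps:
T = -324 (T = Mul(3, Mul(Add(-10, 13), Add(-46, Mul(5, 2)))) = Mul(3, Mul(3, Add(-46, 10))) = Mul(3, Mul(3, -36)) = Mul(3, -108) = -324)
Pow(T, 2) = Pow(-324, 2) = 104976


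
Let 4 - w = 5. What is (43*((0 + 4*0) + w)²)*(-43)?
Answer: -1849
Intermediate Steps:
w = -1 (w = 4 - 1*5 = 4 - 5 = -1)
(43*((0 + 4*0) + w)²)*(-43) = (43*((0 + 4*0) - 1)²)*(-43) = (43*((0 + 0) - 1)²)*(-43) = (43*(0 - 1)²)*(-43) = (43*(-1)²)*(-43) = (43*1)*(-43) = 43*(-43) = -1849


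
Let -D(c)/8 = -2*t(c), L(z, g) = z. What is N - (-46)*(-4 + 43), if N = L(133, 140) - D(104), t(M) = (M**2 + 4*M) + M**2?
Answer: -350841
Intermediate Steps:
t(M) = 2*M**2 + 4*M
D(c) = 32*c*(2 + c) (D(c) = -(-16)*2*c*(2 + c) = -(-32)*c*(2 + c) = 32*c*(2 + c))
N = -352635 (N = 133 - 32*104*(2 + 104) = 133 - 32*104*106 = 133 - 1*352768 = 133 - 352768 = -352635)
N - (-46)*(-4 + 43) = -352635 - (-46)*(-4 + 43) = -352635 - (-46)*39 = -352635 - 1*(-1794) = -352635 + 1794 = -350841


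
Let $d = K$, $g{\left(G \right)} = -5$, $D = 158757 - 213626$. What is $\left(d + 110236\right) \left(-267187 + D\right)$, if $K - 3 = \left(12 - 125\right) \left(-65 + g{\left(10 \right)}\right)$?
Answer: $-38050594344$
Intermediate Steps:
$D = -54869$ ($D = 158757 - 213626 = -54869$)
$K = 7913$ ($K = 3 + \left(12 - 125\right) \left(-65 - 5\right) = 3 - -7910 = 3 + 7910 = 7913$)
$d = 7913$
$\left(d + 110236\right) \left(-267187 + D\right) = \left(7913 + 110236\right) \left(-267187 - 54869\right) = 118149 \left(-322056\right) = -38050594344$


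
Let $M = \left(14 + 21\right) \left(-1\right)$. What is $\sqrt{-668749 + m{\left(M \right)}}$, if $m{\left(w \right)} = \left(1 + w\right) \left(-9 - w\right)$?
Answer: $i \sqrt{669633} \approx 818.31 i$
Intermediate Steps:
$M = -35$ ($M = 35 \left(-1\right) = -35$)
$\sqrt{-668749 + m{\left(M \right)}} = \sqrt{-668749 - 884} = \sqrt{-669633} = i \sqrt{669633}$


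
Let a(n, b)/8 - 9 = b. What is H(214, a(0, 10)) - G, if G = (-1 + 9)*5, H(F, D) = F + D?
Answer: 326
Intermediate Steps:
a(n, b) = 72 + 8*b
H(F, D) = D + F
G = 40 (G = 8*5 = 40)
H(214, a(0, 10)) - G = ((72 + 8*10) + 214) - 1*40 = ((72 + 80) + 214) - 40 = (152 + 214) - 40 = 366 - 40 = 326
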